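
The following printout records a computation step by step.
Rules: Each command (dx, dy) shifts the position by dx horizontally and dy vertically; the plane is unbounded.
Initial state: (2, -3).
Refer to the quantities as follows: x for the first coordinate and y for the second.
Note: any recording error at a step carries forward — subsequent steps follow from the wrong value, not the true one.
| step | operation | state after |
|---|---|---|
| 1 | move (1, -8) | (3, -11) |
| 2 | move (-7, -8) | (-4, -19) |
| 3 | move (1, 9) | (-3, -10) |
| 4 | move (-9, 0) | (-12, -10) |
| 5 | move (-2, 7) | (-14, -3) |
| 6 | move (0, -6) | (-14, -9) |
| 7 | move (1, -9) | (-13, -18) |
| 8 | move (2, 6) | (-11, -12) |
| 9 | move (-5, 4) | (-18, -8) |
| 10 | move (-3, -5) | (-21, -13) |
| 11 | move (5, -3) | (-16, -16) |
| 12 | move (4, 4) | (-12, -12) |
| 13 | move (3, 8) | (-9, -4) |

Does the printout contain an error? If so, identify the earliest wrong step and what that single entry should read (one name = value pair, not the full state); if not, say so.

Recomputing the run from the initial state:
step 1: x = 3, y = -11
step 2: x = -4, y = -19
step 3: x = -3, y = -10
step 4: x = -12, y = -10
step 5: x = -14, y = -3
step 6: x = -14, y = -9
step 7: x = -13, y = -18
step 8: x = -11, y = -12
step 9: x = -16, y = -8
step 10: x = -19, y = -13
step 11: x = -14, y = -16
step 12: x = -10, y = -12
step 13: x = -7, y = -4
The first disagreement with the printout is at step 9, where the value should be x = -16.

step 9, x = -16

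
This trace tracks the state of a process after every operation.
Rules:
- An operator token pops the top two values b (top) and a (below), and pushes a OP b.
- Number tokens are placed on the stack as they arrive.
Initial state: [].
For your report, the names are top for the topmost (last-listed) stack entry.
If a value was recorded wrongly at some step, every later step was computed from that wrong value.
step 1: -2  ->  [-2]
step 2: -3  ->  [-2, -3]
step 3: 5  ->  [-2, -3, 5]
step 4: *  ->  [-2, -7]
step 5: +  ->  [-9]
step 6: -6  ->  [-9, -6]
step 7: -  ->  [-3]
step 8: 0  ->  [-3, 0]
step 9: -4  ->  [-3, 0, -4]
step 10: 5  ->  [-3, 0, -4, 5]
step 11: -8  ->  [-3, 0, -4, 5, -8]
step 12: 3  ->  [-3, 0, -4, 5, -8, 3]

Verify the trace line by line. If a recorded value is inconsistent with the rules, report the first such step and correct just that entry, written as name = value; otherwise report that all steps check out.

Recomputing the run from the initial state:
step 1: [-2]
step 2: [-2, -3]
step 3: [-2, -3, 5]
step 4: [-2, -15]
step 5: [-17]
step 6: [-17, -6]
step 7: [-11]
step 8: [-11, 0]
step 9: [-11, 0, -4]
step 10: [-11, 0, -4, 5]
step 11: [-11, 0, -4, 5, -8]
step 12: [-11, 0, -4, 5, -8, 3]
The first disagreement with the trace is at step 4, where the value should be top = -15.

step 4, top = -15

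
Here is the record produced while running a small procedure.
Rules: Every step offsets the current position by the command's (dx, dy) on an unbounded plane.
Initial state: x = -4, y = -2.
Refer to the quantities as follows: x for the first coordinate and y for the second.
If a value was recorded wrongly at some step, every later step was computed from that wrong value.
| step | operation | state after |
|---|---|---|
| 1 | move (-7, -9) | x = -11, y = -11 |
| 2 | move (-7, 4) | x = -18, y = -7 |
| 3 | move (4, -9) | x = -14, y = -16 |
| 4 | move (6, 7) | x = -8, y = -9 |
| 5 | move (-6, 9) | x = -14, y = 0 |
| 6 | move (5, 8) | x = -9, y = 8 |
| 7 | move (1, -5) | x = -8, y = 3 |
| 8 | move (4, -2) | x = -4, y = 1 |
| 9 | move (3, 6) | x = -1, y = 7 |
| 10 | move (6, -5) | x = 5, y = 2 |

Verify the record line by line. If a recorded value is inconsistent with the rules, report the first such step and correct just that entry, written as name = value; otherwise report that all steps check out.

Step 1: x = -4 + (-7) = -11, y = -2 + (-9) = -11 — no discrepancy.
Step 2: x = -11 + (-7) = -18, y = -11 + (4) = -7 — in agreement.
Step 3: x = -18 + (4) = -14, y = -7 + (-9) = -16 — same as recorded.
Step 4: x = -14 + (6) = -8, y = -16 + (7) = -9 — confirmed correct.
Step 5: x = -8 + (-6) = -14, y = -9 + (9) = 0 — verified.
Step 6: x = -14 + (5) = -9, y = 0 + (8) = 8 — consistent with the record.
Step 7: x = -9 + (1) = -8, y = 8 + (-5) = 3 — agrees with the record.
Step 8: x = -8 + (4) = -4, y = 3 + (-2) = 1 — consistent with the record.
Step 9: x = -4 + (3) = -1, y = 1 + (6) = 7 — checks out.
Step 10: x = -1 + (6) = 5, y = 7 + (-5) = 2 — agrees with the record.
No step deviates from the rules.

no error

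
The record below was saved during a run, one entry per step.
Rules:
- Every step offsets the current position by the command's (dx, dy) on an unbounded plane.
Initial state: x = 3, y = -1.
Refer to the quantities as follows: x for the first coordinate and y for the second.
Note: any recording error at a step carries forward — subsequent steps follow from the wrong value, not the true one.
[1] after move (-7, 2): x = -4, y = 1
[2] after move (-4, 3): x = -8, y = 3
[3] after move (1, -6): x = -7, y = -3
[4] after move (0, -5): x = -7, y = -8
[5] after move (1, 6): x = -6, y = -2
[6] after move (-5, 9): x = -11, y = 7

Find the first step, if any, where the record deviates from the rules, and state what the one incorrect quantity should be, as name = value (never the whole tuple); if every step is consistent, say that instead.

Recomputing the run from the initial state:
step 1: x = -4, y = 1
step 2: x = -8, y = 4
step 3: x = -7, y = -2
step 4: x = -7, y = -7
step 5: x = -6, y = -1
step 6: x = -11, y = 8
The first disagreement with the record is at step 2, where the value should be y = 4.

step 2, y = 4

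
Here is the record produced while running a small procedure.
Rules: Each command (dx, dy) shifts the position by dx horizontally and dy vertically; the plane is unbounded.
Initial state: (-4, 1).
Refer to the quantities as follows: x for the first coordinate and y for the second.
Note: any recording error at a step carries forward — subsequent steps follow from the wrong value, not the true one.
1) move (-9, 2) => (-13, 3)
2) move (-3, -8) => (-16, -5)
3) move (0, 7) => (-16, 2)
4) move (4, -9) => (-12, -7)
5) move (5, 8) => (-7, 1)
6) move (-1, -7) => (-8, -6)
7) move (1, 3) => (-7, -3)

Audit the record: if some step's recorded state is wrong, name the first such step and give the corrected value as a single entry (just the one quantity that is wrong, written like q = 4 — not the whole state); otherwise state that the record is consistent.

no error

Step 1: x = -4 + (-9) = -13, y = 1 + (2) = 3 — no discrepancy.
Step 2: x = -13 + (-3) = -16, y = 3 + (-8) = -5 — same as recorded.
Step 3: x = -16 + (0) = -16, y = -5 + (7) = 2 — exactly as logged.
Step 4: x = -16 + (4) = -12, y = 2 + (-9) = -7 — same as recorded.
Step 5: x = -12 + (5) = -7, y = -7 + (8) = 1 — matches.
Step 6: x = -7 + (-1) = -8, y = 1 + (-7) = -6 — confirmed correct.
Step 7: x = -8 + (1) = -7, y = -6 + (3) = -3 — no discrepancy.
All entries verified; no error found.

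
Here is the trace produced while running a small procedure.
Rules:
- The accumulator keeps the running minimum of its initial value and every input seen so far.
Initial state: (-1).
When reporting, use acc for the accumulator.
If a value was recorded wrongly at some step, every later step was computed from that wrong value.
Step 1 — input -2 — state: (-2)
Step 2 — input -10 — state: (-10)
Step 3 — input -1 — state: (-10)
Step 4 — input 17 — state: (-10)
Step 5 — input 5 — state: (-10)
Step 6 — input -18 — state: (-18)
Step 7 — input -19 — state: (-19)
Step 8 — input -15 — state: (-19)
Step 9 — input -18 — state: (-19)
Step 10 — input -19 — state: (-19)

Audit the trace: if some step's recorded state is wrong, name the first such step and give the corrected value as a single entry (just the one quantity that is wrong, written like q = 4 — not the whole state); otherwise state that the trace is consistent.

no error

Step 1: acc = min(-1, -2) = -2 — matches.
Step 2: acc = min(-2, -10) = -10 — consistent with the trace.
Step 3: acc = min(-10, -1) = -10 — same as recorded.
Step 4: acc = min(-10, 17) = -10 — no discrepancy.
Step 5: acc = min(-10, 5) = -10 — no discrepancy.
Step 6: acc = min(-10, -18) = -18 — verified.
Step 7: acc = min(-18, -19) = -19 — verified.
Step 8: acc = min(-19, -15) = -19 — same as recorded.
Step 9: acc = min(-19, -18) = -19 — confirmed correct.
Step 10: acc = min(-19, -19) = -19 — matches.
All entries verified; no error found.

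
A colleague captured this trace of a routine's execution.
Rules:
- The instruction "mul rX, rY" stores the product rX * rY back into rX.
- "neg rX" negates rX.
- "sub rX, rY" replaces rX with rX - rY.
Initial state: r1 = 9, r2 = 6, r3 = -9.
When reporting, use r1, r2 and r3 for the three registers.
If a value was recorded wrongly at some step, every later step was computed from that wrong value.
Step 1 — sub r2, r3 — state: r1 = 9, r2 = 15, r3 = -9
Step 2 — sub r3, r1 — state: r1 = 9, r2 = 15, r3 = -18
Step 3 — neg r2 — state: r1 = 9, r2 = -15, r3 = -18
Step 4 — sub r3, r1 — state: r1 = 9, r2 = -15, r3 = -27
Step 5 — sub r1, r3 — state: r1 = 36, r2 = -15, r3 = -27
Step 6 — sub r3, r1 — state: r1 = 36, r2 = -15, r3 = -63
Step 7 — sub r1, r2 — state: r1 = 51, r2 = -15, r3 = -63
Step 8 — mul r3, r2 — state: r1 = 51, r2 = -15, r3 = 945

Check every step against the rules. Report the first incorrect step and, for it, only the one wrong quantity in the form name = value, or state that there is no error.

no error

step 1: r2 = 6 - -9 = 15 -> agrees with the trace
step 2: r3 = -9 - 9 = -18 -> checks out
step 3: r2 = -(15) = -15 -> exactly as logged
step 4: r3 = -18 - 9 = -27 -> consistent with the trace
step 5: r1 = 9 - -27 = 36 -> exactly as logged
step 6: r3 = -27 - 36 = -63 -> no discrepancy
step 7: r1 = 36 - -15 = 51 -> confirmed correct
step 8: r3 = -63 * -15 = 945 -> checks out
Nothing is out of place; the run is error-free.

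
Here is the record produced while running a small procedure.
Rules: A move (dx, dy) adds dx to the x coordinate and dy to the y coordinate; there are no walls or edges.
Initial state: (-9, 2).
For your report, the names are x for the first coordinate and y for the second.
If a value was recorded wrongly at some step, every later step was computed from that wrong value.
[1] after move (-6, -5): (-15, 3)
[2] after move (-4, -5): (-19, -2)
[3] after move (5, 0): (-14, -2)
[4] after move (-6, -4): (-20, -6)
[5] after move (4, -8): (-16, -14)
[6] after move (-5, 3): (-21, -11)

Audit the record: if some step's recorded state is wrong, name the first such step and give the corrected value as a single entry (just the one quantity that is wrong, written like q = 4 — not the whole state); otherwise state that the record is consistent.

step 1, y = -3

Recomputing the run from the initial state:
step 1: x = -15, y = -3
step 2: x = -19, y = -8
step 3: x = -14, y = -8
step 4: x = -20, y = -12
step 5: x = -16, y = -20
step 6: x = -21, y = -17
The first disagreement with the record is at step 1, where the value should be y = -3.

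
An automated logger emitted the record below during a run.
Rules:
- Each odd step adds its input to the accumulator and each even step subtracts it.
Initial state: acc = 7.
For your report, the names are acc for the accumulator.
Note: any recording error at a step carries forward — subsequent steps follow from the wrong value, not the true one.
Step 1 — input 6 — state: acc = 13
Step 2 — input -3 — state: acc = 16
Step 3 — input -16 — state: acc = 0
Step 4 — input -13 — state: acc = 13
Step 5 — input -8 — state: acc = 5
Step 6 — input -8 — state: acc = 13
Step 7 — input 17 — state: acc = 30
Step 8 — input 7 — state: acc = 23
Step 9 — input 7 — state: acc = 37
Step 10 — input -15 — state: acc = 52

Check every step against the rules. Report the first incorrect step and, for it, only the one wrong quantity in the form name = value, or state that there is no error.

Recomputing the run from the initial state:
step 1: acc = 13
step 2: acc = 16
step 3: acc = 0
step 4: acc = 13
step 5: acc = 5
step 6: acc = 13
step 7: acc = 30
step 8: acc = 23
step 9: acc = 30
step 10: acc = 45
The first disagreement with the record is at step 9, where the value should be acc = 30.

step 9, acc = 30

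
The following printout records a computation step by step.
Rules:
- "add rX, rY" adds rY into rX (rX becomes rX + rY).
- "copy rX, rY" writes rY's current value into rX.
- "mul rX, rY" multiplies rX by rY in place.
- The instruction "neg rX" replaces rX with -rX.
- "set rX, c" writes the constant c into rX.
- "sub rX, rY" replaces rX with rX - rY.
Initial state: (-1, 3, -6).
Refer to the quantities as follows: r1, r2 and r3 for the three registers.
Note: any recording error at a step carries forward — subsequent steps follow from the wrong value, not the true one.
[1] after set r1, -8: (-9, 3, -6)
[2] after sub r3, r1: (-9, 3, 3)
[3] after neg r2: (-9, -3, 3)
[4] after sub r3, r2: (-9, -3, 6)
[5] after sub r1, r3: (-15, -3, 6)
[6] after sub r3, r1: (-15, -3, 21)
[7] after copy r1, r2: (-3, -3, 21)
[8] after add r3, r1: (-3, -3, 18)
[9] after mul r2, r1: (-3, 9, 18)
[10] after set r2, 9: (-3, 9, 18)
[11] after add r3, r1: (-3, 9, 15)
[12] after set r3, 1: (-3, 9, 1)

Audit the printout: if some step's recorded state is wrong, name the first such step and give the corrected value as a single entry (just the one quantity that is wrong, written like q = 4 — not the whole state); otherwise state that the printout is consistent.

Recomputing the run from the initial state:
step 1: r1 = -8, r2 = 3, r3 = -6
step 2: r1 = -8, r2 = 3, r3 = 2
step 3: r1 = -8, r2 = -3, r3 = 2
step 4: r1 = -8, r2 = -3, r3 = 5
step 5: r1 = -13, r2 = -3, r3 = 5
step 6: r1 = -13, r2 = -3, r3 = 18
step 7: r1 = -3, r2 = -3, r3 = 18
step 8: r1 = -3, r2 = -3, r3 = 15
step 9: r1 = -3, r2 = 9, r3 = 15
step 10: r1 = -3, r2 = 9, r3 = 15
step 11: r1 = -3, r2 = 9, r3 = 12
step 12: r1 = -3, r2 = 9, r3 = 1
The first disagreement with the printout is at step 1, where the value should be r1 = -8.

step 1, r1 = -8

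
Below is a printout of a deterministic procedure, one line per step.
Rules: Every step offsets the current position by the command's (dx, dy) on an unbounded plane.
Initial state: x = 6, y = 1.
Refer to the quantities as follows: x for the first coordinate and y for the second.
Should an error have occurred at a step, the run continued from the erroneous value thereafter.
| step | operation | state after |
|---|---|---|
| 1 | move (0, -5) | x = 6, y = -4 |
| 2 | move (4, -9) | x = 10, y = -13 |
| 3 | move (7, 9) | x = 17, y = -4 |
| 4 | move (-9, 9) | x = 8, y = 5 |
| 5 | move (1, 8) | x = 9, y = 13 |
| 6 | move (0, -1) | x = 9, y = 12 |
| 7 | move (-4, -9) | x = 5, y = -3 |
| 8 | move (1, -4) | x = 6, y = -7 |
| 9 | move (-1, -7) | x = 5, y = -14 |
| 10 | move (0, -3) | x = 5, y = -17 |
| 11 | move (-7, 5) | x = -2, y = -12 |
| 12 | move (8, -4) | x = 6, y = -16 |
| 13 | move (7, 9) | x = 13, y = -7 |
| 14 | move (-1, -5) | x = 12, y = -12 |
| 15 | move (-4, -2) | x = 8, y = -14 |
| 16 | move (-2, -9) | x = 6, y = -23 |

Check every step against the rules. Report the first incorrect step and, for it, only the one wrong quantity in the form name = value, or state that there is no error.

step 7, y = 3

Step 1: x = 6 + (0) = 6, y = 1 + (-5) = -4 — checks out.
Step 2: x = 6 + (4) = 10, y = -4 + (-9) = -13 — verified.
Step 3: x = 10 + (7) = 17, y = -13 + (9) = -4 — no discrepancy.
Step 4: x = 17 + (-9) = 8, y = -4 + (9) = 5 — agrees with the printout.
Step 5: x = 8 + (1) = 9, y = 5 + (8) = 13 — agrees with the printout.
Step 6: x = 9 + (0) = 9, y = 13 + (-1) = 12 — same as recorded.
Step 7: x = 9 + (-4) = 5, y = 12 + (-9) = 3 — a discrepancy with the printout.
So the first discrepancy is step 7, where the right value is y = 3.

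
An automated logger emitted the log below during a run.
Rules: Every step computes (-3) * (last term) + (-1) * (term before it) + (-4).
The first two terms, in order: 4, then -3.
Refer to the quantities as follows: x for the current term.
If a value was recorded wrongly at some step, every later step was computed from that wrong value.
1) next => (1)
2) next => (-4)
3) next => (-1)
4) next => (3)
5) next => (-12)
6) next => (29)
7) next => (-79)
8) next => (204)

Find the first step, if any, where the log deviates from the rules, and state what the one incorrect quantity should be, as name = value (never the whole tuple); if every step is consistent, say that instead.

step 3, x = 7

Recomputing the run from the initial state:
step 1: x = 1
step 2: x = -4
step 3: x = 7
step 4: x = -21
step 5: x = 52
step 6: x = -139
step 7: x = 361
step 8: x = -948
The first disagreement with the log is at step 3, where the value should be x = 7.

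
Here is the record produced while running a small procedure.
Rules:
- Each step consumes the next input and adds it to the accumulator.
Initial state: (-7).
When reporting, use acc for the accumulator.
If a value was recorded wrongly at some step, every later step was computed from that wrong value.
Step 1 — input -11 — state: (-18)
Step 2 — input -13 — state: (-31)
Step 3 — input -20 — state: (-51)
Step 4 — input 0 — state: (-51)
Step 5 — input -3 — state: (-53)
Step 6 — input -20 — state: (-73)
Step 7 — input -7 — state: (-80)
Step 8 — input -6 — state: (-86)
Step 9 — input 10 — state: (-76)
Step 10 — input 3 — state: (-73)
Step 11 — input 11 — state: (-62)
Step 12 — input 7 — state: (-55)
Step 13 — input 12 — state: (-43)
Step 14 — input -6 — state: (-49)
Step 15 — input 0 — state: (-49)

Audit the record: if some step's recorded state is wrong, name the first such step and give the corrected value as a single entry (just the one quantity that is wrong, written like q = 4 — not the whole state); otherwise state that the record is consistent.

step 5, acc = -54

step 1: acc = -7 + -11 = -18 -> in agreement
step 2: acc = -18 + -13 = -31 -> exactly as logged
step 3: acc = -31 + -20 = -51 -> consistent with the record
step 4: acc = -51 + 0 = -51 -> verified
step 5: acc = -51 + -3 = -54 -> the recorded entry deviates here
The earliest wrong entry is at step 5: it should read acc = -54.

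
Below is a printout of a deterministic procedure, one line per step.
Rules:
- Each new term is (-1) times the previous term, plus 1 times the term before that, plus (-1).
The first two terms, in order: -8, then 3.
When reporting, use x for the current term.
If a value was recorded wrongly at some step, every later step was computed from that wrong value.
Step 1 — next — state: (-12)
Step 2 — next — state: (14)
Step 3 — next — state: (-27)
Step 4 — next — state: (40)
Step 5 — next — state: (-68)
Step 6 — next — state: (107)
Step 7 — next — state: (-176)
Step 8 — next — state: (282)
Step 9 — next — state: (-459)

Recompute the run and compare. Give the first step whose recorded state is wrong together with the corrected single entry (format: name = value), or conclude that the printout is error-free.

no error

step 1: x = -1*(3) + (1)*(-8) + (-1) = -12 -> matches
step 2: x = -1*(-12) + (1)*(3) + (-1) = 14 -> checks out
step 3: x = -1*(14) + (1)*(-12) + (-1) = -27 -> no discrepancy
step 4: x = -1*(-27) + (1)*(14) + (-1) = 40 -> exactly as logged
step 5: x = -1*(40) + (1)*(-27) + (-1) = -68 -> matches
step 6: x = -1*(-68) + (1)*(40) + (-1) = 107 -> matches
step 7: x = -1*(107) + (1)*(-68) + (-1) = -176 -> consistent with the printout
step 8: x = -1*(-176) + (1)*(107) + (-1) = 282 -> checks out
step 9: x = -1*(282) + (1)*(-176) + (-1) = -459 -> agrees with the printout
All steps check out; nothing to correct.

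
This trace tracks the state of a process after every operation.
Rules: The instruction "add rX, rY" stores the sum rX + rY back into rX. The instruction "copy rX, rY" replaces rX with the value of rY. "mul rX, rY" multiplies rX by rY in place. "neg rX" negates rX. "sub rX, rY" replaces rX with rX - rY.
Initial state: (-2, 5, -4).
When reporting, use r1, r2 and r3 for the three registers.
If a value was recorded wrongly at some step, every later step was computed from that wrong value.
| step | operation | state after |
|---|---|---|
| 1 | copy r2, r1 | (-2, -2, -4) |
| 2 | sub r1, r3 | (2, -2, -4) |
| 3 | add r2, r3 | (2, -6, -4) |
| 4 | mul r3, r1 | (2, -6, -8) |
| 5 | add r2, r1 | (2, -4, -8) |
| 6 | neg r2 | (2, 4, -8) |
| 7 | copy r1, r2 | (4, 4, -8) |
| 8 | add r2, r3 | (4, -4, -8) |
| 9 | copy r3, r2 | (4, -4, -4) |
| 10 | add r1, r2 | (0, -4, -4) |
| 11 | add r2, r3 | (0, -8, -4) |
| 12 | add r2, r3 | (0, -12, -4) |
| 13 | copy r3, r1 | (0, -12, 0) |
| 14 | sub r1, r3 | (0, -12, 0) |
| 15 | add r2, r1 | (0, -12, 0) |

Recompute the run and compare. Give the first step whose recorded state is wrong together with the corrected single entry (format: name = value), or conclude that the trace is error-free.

no error

Step 1: r2 = -2 — confirmed correct.
Step 2: r1 = -2 - -4 = 2 — same as recorded.
Step 3: r2 = -2 + -4 = -6 — exactly as logged.
Step 4: r3 = -4 * 2 = -8 — same as recorded.
Step 5: r2 = -6 + 2 = -4 — verified.
Step 6: r2 = -(-4) = 4 — no discrepancy.
Step 7: r1 = 4 — consistent with the trace.
Step 8: r2 = 4 + -8 = -4 — agrees with the trace.
Step 9: r3 = -4 — no discrepancy.
Step 10: r1 = 4 + -4 = 0 — in agreement.
Step 11: r2 = -4 + -4 = -8 — in agreement.
Step 12: r2 = -8 + -4 = -12 — confirmed correct.
Step 13: r3 = 0 — same as recorded.
Step 14: r1 = 0 - 0 = 0 — no discrepancy.
Step 15: r2 = -12 + 0 = -12 — same as recorded.
Every step is consistent.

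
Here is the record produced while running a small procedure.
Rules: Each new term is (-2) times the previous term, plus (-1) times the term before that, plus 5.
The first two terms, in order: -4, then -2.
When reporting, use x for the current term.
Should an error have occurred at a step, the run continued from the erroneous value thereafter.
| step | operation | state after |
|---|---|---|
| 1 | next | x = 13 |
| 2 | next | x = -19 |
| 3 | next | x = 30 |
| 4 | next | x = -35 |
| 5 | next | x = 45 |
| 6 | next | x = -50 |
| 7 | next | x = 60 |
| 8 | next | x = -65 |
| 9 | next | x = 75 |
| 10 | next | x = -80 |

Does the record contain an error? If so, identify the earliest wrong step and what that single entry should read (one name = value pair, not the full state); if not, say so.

Recomputing the run from the initial state:
step 1: x = 13
step 2: x = -19
step 3: x = 30
step 4: x = -36
step 5: x = 47
step 6: x = -53
step 7: x = 64
step 8: x = -70
step 9: x = 81
step 10: x = -87
The first disagreement with the record is at step 4, where the value should be x = -36.

step 4, x = -36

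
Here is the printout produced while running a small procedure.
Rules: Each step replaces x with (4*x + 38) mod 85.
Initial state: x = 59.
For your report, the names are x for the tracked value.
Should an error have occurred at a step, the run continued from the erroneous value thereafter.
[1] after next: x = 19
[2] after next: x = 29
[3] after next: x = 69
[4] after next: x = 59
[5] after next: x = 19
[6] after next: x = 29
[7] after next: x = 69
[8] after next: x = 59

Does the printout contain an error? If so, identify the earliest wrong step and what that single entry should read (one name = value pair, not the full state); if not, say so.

no error

1. x = (4*59 + 38) mod 85 = 19 (confirmed correct)
2. x = (4*19 + 38) mod 85 = 29 (confirmed correct)
3. x = (4*29 + 38) mod 85 = 69 (verified)
4. x = (4*69 + 38) mod 85 = 59 (same as recorded)
5. x = (4*59 + 38) mod 85 = 19 (consistent with the printout)
6. x = (4*19 + 38) mod 85 = 29 (consistent with the printout)
7. x = (4*29 + 38) mod 85 = 69 (matches)
8. x = (4*69 + 38) mod 85 = 59 (matches)
The recomputation confirms every line.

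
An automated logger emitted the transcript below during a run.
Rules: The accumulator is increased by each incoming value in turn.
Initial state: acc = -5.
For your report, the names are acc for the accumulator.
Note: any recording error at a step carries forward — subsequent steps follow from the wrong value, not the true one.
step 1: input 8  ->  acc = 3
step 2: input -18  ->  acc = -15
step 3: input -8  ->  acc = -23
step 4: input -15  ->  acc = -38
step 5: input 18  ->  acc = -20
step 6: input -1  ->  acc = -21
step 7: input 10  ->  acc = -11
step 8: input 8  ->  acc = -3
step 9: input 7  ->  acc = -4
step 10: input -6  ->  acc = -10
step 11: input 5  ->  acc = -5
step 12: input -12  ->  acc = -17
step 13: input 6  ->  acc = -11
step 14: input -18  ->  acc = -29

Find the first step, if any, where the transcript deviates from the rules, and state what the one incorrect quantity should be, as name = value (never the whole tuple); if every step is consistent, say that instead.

step 9, acc = 4

step 1: acc = -5 + 8 = 3 -> checks out
step 2: acc = 3 + -18 = -15 -> consistent with the transcript
step 3: acc = -15 + -8 = -23 -> consistent with the transcript
step 4: acc = -23 + -15 = -38 -> verified
step 5: acc = -38 + 18 = -20 -> same as recorded
step 6: acc = -20 + -1 = -21 -> same as recorded
step 7: acc = -21 + 10 = -11 -> checks out
step 8: acc = -11 + 8 = -3 -> in agreement
step 9: acc = -3 + 7 = 4 -> the transcript disagrees here
The earliest wrong entry is at step 9: it should read acc = 4.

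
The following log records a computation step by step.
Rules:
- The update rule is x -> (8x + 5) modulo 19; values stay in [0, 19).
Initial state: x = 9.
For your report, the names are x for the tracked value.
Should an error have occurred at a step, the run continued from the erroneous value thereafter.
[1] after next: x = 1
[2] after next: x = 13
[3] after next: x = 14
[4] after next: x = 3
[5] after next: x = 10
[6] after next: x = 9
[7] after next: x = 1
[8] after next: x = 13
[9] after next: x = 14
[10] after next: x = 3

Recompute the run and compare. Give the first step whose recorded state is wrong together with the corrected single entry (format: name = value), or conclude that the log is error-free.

no error

Recomputing the run from the initial state:
step 1: x = 1
step 2: x = 13
step 3: x = 14
step 4: x = 3
step 5: x = 10
step 6: x = 9
step 7: x = 1
step 8: x = 13
step 9: x = 14
step 10: x = 3
This matches the log at every step.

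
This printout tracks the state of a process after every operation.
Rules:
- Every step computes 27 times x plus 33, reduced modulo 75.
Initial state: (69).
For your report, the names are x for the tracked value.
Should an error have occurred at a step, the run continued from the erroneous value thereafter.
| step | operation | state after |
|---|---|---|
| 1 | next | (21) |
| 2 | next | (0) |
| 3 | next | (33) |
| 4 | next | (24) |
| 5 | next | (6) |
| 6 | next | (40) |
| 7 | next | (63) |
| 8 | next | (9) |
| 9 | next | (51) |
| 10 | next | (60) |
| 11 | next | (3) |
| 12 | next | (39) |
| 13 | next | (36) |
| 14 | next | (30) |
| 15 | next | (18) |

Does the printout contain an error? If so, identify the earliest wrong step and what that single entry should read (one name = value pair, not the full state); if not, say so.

Recomputing the run from the initial state:
step 1: x = 21
step 2: x = 0
step 3: x = 33
step 4: x = 24
step 5: x = 6
step 6: x = 45
step 7: x = 48
step 8: x = 54
step 9: x = 66
step 10: x = 15
step 11: x = 63
step 12: x = 9
step 13: x = 51
step 14: x = 60
step 15: x = 3
The first disagreement with the printout is at step 6, where the value should be x = 45.

step 6, x = 45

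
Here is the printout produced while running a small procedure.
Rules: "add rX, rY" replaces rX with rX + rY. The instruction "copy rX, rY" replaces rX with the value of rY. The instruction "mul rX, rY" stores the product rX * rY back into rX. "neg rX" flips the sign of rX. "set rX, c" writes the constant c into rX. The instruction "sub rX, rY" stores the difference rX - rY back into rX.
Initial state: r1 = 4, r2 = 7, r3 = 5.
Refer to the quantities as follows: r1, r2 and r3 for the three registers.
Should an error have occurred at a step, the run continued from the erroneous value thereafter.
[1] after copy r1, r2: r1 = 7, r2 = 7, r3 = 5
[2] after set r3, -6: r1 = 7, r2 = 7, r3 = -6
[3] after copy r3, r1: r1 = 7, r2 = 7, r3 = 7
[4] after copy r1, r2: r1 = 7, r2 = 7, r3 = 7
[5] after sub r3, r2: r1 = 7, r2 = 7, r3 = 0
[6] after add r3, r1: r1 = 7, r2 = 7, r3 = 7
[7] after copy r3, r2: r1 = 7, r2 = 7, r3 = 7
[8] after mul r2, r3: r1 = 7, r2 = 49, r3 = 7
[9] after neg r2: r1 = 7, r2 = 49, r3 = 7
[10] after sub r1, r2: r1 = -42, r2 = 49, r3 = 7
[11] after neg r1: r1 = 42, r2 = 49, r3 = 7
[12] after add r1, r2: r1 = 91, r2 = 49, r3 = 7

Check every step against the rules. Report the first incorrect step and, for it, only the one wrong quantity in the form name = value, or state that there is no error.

step 9, r2 = -49

step 1: r1 = 7 -> agrees with the printout
step 2: r3 = -6 -> consistent with the printout
step 3: r3 = 7 -> consistent with the printout
step 4: r1 = 7 -> confirmed correct
step 5: r3 = 7 - 7 = 0 -> agrees with the printout
step 6: r3 = 0 + 7 = 7 -> agrees with the printout
step 7: r3 = 7 -> in agreement
step 8: r2 = 7 * 7 = 49 -> checks out
step 9: r2 = -(49) = -49 -> the printout has a different value
The earliest wrong entry is at step 9: it should read r2 = -49.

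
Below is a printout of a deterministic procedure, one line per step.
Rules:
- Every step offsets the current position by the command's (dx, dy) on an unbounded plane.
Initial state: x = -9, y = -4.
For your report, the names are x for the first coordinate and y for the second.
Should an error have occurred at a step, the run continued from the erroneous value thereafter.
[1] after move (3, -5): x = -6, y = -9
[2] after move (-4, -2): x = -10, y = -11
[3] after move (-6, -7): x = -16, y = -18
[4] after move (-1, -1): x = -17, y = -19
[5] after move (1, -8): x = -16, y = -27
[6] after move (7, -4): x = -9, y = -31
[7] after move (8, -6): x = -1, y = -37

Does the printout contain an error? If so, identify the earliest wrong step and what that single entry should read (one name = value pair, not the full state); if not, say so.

Step 1: x = -9 + (3) = -6, y = -4 + (-5) = -9 — verified.
Step 2: x = -6 + (-4) = -10, y = -9 + (-2) = -11 — matches.
Step 3: x = -10 + (-6) = -16, y = -11 + (-7) = -18 — matches.
Step 4: x = -16 + (-1) = -17, y = -18 + (-1) = -19 — confirmed correct.
Step 5: x = -17 + (1) = -16, y = -19 + (-8) = -27 — no discrepancy.
Step 6: x = -16 + (7) = -9, y = -27 + (-4) = -31 — no discrepancy.
Step 7: x = -9 + (8) = -1, y = -31 + (-6) = -37 — same as recorded.
All steps check out; nothing to correct.

no error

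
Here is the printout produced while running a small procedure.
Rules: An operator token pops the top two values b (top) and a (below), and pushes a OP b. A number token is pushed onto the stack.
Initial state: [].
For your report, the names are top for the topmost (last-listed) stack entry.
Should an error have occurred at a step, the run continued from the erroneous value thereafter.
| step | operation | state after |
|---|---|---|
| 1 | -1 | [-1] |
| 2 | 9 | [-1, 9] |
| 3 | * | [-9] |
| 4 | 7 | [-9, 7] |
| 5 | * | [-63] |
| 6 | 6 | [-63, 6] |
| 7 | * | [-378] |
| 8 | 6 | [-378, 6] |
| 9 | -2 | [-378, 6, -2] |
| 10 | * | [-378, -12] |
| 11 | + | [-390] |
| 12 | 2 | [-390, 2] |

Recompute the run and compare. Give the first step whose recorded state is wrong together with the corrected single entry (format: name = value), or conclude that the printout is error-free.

Recomputing the run from the initial state:
step 1: [-1]
step 2: [-1, 9]
step 3: [-9]
step 4: [-9, 7]
step 5: [-63]
step 6: [-63, 6]
step 7: [-378]
step 8: [-378, 6]
step 9: [-378, 6, -2]
step 10: [-378, -12]
step 11: [-390]
step 12: [-390, 2]
This matches the printout at every step.

no error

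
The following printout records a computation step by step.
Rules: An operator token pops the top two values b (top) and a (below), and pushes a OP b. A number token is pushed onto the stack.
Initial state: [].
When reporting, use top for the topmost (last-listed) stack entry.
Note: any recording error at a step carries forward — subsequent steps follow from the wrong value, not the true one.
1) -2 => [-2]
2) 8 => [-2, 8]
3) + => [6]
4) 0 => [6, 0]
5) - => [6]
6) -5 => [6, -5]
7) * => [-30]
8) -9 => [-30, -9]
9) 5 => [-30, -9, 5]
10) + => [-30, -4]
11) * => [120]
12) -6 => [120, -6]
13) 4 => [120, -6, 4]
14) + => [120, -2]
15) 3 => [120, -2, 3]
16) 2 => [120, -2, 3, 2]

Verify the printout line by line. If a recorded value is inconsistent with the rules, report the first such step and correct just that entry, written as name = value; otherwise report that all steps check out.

no error

step 1: push -2: top = -2 -> checks out
step 2: push 8: top = 8 -> same as recorded
step 3: -2 + 8 = 6 -> same as recorded
step 4: push 0: top = 0 -> in agreement
step 5: 6 - 0 = 6 -> confirmed correct
step 6: push -5: top = -5 -> in agreement
step 7: 6 * -5 = -30 -> exactly as logged
step 8: push -9: top = -9 -> matches
step 9: push 5: top = 5 -> verified
step 10: -9 + 5 = -4 -> checks out
step 11: -30 * -4 = 120 -> agrees with the printout
step 12: push -6: top = -6 -> matches
step 13: push 4: top = 4 -> in agreement
step 14: -6 + 4 = -2 -> confirmed correct
step 15: push 3: top = 3 -> confirmed correct
step 16: push 2: top = 2 -> agrees with the printout
Nothing is out of place; the run is error-free.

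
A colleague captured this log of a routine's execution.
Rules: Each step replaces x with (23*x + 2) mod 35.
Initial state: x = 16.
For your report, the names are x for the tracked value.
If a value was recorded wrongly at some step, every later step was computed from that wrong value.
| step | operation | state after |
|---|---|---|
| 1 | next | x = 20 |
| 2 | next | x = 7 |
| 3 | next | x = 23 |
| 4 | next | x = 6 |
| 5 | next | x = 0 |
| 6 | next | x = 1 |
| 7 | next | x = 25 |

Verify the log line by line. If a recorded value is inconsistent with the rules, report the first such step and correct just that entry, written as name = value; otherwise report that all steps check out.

step 1: x = (23*16 + 2) mod 35 = 20 -> consistent with the log
step 2: x = (23*20 + 2) mod 35 = 7 -> exactly as logged
step 3: x = (23*7 + 2) mod 35 = 23 -> exactly as logged
step 4: x = (23*23 + 2) mod 35 = 6 -> no discrepancy
step 5: x = (23*6 + 2) mod 35 = 0 -> checks out
step 6: x = (23*0 + 2) mod 35 = 2 -> the recorded entry deviates here
Conclusion: step 6 carries the first error; the entry should be x = 2.

step 6, x = 2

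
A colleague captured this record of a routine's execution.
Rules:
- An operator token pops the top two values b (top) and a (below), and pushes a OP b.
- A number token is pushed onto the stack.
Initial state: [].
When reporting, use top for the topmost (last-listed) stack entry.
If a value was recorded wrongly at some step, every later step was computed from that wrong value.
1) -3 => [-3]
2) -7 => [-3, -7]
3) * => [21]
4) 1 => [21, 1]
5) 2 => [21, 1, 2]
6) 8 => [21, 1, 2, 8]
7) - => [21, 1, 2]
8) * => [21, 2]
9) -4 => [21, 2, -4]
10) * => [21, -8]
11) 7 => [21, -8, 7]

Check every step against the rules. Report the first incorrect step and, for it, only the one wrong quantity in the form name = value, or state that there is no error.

step 7, top = -6

Step 1: push -3: top = -3 — verified.
Step 2: push -7: top = -7 — agrees with the record.
Step 3: -3 * -7 = 21 — exactly as logged.
Step 4: push 1: top = 1 — no discrepancy.
Step 5: push 2: top = 2 — confirmed correct.
Step 6: push 8: top = 8 — agrees with the record.
Step 7: 2 - 8 = -6 — not what was recorded.
That makes step 7 the first incorrect line — top = -6 is what it should show.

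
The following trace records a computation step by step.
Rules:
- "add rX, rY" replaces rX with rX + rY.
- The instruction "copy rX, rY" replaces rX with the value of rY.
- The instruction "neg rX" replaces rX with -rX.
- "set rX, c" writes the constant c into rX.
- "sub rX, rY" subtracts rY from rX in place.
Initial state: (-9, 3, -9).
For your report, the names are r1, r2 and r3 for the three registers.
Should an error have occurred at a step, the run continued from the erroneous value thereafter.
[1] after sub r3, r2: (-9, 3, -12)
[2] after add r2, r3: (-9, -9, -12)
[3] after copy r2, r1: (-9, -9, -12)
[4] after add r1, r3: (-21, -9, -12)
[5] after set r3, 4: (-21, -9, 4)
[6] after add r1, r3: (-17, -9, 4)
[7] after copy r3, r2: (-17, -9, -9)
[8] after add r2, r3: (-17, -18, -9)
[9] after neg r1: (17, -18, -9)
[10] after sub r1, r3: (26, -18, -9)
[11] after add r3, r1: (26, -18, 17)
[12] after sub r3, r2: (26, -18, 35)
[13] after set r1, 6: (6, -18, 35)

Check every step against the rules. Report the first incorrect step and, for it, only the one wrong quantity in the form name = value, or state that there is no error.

no error

step 1: r3 = -9 - 3 = -12 -> confirmed correct
step 2: r2 = 3 + -12 = -9 -> same as recorded
step 3: r2 = -9 -> checks out
step 4: r1 = -9 + -12 = -21 -> same as recorded
step 5: r3 = 4 -> consistent with the trace
step 6: r1 = -21 + 4 = -17 -> checks out
step 7: r3 = -9 -> verified
step 8: r2 = -9 + -9 = -18 -> matches
step 9: r1 = -(-17) = 17 -> verified
step 10: r1 = 17 - -9 = 26 -> confirmed correct
step 11: r3 = -9 + 26 = 17 -> exactly as logged
step 12: r3 = 17 - -18 = 35 -> agrees with the trace
step 13: r1 = 6 -> agrees with the trace
Each recorded entry agrees with the recomputation.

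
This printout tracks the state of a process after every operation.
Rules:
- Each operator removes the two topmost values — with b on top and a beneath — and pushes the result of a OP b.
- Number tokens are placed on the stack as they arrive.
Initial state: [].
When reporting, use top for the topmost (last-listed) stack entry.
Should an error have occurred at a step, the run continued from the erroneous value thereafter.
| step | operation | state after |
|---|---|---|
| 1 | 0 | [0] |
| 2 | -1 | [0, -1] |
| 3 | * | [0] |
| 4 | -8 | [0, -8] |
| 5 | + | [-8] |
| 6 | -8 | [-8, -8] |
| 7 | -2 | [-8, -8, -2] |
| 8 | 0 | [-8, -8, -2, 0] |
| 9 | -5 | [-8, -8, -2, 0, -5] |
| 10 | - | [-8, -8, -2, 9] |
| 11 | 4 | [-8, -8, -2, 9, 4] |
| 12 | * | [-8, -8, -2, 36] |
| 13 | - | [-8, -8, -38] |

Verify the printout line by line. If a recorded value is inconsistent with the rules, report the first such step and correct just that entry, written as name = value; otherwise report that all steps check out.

step 10, top = 5

1. push 0: top = 0 (checks out)
2. push -1: top = -1 (agrees with the printout)
3. 0 * -1 = 0 (no discrepancy)
4. push -8: top = -8 (exactly as logged)
5. 0 + -8 = -8 (exactly as logged)
6. push -8: top = -8 (consistent with the printout)
7. push -2: top = -2 (checks out)
8. push 0: top = 0 (consistent with the printout)
9. push -5: top = -5 (no discrepancy)
10. 0 - -5 = 5 (the printout disagrees here)
Step 10 is the first one off; corrected, top = 5.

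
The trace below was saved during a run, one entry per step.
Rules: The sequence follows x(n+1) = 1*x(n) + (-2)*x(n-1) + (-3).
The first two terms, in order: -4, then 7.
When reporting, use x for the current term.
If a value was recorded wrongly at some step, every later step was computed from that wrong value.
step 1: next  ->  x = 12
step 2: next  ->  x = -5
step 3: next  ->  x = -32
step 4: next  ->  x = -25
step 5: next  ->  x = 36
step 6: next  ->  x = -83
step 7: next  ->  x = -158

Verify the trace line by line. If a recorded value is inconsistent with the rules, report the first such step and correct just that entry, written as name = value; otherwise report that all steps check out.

step 1: x = 1*(7) + (-2)*(-4) + (-3) = 12 -> matches
step 2: x = 1*(12) + (-2)*(7) + (-3) = -5 -> agrees with the trace
step 3: x = 1*(-5) + (-2)*(12) + (-3) = -32 -> matches
step 4: x = 1*(-32) + (-2)*(-5) + (-3) = -25 -> in agreement
step 5: x = 1*(-25) + (-2)*(-32) + (-3) = 36 -> exactly as logged
step 6: x = 1*(36) + (-2)*(-25) + (-3) = 83 -> a discrepancy with the trace
The earliest wrong entry is at step 6: it should read x = 83.

step 6, x = 83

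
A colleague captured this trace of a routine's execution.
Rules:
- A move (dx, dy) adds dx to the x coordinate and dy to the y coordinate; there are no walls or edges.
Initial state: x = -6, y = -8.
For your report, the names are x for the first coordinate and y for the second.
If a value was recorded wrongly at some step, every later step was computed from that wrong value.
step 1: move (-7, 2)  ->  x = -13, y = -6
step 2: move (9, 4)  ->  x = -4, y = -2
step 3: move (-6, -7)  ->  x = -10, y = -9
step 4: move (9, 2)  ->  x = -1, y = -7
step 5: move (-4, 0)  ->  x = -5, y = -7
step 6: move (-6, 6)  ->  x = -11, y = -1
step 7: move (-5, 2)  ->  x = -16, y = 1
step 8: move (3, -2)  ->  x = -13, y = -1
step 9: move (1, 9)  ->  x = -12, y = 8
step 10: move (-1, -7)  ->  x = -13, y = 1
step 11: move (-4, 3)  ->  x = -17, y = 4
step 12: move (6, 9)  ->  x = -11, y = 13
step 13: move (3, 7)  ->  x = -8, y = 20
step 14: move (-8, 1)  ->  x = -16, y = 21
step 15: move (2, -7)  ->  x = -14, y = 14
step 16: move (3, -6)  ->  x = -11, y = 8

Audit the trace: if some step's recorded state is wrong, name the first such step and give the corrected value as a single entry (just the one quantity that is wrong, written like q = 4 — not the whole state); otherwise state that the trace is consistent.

1. x = -6 + (-7) = -13, y = -8 + (2) = -6 (exactly as logged)
2. x = -13 + (9) = -4, y = -6 + (4) = -2 (agrees with the trace)
3. x = -4 + (-6) = -10, y = -2 + (-7) = -9 (same as recorded)
4. x = -10 + (9) = -1, y = -9 + (2) = -7 (matches)
5. x = -1 + (-4) = -5, y = -7 + (0) = -7 (matches)
6. x = -5 + (-6) = -11, y = -7 + (6) = -1 (in agreement)
7. x = -11 + (-5) = -16, y = -1 + (2) = 1 (consistent with the trace)
8. x = -16 + (3) = -13, y = 1 + (-2) = -1 (matches)
9. x = -13 + (1) = -12, y = -1 + (9) = 8 (verified)
10. x = -12 + (-1) = -13, y = 8 + (-7) = 1 (agrees with the trace)
11. x = -13 + (-4) = -17, y = 1 + (3) = 4 (in agreement)
12. x = -17 + (6) = -11, y = 4 + (9) = 13 (same as recorded)
13. x = -11 + (3) = -8, y = 13 + (7) = 20 (confirmed correct)
14. x = -8 + (-8) = -16, y = 20 + (1) = 21 (verified)
15. x = -16 + (2) = -14, y = 21 + (-7) = 14 (same as recorded)
16. x = -14 + (3) = -11, y = 14 + (-6) = 8 (verified)
Every step is consistent.

no error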